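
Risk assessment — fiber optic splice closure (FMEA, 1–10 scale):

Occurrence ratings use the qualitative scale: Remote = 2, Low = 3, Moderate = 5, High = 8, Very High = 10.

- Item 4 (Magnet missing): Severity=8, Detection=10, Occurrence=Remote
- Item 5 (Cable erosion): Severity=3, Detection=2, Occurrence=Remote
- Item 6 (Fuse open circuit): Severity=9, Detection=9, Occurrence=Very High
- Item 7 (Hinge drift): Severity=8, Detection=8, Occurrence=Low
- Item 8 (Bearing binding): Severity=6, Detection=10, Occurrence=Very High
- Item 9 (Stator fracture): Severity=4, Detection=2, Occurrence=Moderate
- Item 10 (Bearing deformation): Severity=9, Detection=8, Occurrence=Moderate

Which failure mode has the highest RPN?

RPN = Severity × Occurrence × Detection:
  Item 4: 8 × 2 × 10 = 160
  Item 5: 3 × 2 × 2 = 12
  Item 6: 9 × 10 × 9 = 810
  Item 7: 8 × 3 × 8 = 192
  Item 8: 6 × 10 × 10 = 600
  Item 9: 4 × 5 × 2 = 40
  Item 10: 9 × 5 × 8 = 360
Highest RPN is 810 → Item 6.

Item 6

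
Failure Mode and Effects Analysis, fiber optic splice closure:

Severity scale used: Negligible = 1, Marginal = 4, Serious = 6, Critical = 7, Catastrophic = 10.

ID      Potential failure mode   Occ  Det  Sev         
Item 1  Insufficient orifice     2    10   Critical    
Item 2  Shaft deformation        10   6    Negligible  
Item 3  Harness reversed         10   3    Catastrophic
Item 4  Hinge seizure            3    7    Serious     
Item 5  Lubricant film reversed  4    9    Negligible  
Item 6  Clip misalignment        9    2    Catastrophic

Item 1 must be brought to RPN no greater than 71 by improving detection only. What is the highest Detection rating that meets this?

5

Item 1: S=7, O=2, D=10 → current RPN = 140.
Fixed product = 14. Need 14 × D ≤ 71, so D ≤ 71/14 = 5.07.
Maximum integer Detection rating = 5 (gives RPN 70; D=6 would give 84 > 71).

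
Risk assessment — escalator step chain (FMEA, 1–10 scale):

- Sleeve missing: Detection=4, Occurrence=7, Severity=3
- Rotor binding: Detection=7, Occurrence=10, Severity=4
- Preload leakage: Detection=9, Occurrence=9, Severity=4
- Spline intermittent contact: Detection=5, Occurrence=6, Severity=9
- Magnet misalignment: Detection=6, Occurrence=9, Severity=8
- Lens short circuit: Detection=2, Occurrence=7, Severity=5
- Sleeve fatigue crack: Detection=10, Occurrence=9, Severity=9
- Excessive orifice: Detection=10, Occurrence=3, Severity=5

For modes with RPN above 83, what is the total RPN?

RPN = Severity × Occurrence × Detection:
  Sleeve missing: 3 × 7 × 4 = 84
  Rotor binding: 4 × 10 × 7 = 280
  Preload leakage: 4 × 9 × 9 = 324
  Spline intermittent contact: 9 × 6 × 5 = 270
  Magnet misalignment: 8 × 9 × 6 = 432
  Lens short circuit: 5 × 7 × 2 = 70
  Sleeve fatigue crack: 9 × 9 × 10 = 810
  Excessive orifice: 5 × 3 × 10 = 150
RPN > 83: Sleeve missing (84), Rotor binding (280), Preload leakage (324), Spline intermittent contact (270), Magnet misalignment (432), Sleeve fatigue crack (810), Excessive orifice (150).
Sum: 84 + 280 + 324 + 270 + 432 + 810 + 150 = 2350.

2350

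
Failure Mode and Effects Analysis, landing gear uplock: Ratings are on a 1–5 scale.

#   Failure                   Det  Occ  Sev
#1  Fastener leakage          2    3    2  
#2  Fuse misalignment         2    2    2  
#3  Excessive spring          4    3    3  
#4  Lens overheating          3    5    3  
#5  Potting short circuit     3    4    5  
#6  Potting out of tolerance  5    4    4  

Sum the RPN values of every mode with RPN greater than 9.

RPN = Severity × Occurrence × Detection:
  #1: 2 × 3 × 2 = 12
  #2: 2 × 2 × 2 = 8
  #3: 3 × 3 × 4 = 36
  #4: 3 × 5 × 3 = 45
  #5: 5 × 4 × 3 = 60
  #6: 4 × 4 × 5 = 80
RPN > 9: #1 (12), #3 (36), #4 (45), #5 (60), #6 (80).
Sum: 12 + 36 + 45 + 60 + 80 = 233.

233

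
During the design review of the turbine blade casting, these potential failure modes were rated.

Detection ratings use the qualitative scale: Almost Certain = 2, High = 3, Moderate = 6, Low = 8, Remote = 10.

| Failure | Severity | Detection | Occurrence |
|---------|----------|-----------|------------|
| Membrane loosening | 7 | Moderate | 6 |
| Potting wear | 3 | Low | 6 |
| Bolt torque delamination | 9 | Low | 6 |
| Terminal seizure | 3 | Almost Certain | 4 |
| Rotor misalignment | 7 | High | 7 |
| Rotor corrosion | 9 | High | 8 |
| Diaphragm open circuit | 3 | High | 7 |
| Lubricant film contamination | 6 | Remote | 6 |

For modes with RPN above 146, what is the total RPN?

1407

RPN = Severity × Occurrence × Detection:
  Membrane loosening: 7 × 6 × 6 = 252
  Potting wear: 3 × 6 × 8 = 144
  Bolt torque delamination: 9 × 6 × 8 = 432
  Terminal seizure: 3 × 4 × 2 = 24
  Rotor misalignment: 7 × 7 × 3 = 147
  Rotor corrosion: 9 × 8 × 3 = 216
  Diaphragm open circuit: 3 × 7 × 3 = 63
  Lubricant film contamination: 6 × 6 × 10 = 360
RPN > 146: Membrane loosening (252), Bolt torque delamination (432), Rotor misalignment (147), Rotor corrosion (216), Lubricant film contamination (360).
Sum: 252 + 432 + 147 + 216 + 360 = 1407.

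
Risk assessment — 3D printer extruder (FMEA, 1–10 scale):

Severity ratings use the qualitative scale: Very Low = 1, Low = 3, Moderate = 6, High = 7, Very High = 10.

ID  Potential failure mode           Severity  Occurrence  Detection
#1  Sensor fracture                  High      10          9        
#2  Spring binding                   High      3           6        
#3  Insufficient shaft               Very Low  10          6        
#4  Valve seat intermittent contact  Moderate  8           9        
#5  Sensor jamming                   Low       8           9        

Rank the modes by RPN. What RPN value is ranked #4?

RPN = Severity × Occurrence × Detection:
  #1: 7 × 10 × 9 = 630
  #2: 7 × 3 × 6 = 126
  #3: 1 × 10 × 6 = 60
  #4: 6 × 8 × 9 = 432
  #5: 3 × 8 × 9 = 216
Sorted descending: 630, 432, 216, 126, 60.
The fourth-highest RPN is 126 (#2).

126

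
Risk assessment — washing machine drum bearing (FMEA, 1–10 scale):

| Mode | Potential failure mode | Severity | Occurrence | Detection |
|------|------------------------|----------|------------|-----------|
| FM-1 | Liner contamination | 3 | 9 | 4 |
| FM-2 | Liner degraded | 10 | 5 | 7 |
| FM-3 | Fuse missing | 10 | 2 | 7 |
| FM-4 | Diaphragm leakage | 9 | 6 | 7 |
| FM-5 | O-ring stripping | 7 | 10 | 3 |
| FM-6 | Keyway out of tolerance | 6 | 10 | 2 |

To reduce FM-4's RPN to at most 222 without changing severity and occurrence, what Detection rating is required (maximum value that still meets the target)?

4

FM-4: S=9, O=6, D=7 → current RPN = 378.
Fixed product = 54. Need 54 × D ≤ 222, so D ≤ 222/54 = 4.11.
Maximum integer Detection rating = 4 (gives RPN 216; D=5 would give 270 > 222).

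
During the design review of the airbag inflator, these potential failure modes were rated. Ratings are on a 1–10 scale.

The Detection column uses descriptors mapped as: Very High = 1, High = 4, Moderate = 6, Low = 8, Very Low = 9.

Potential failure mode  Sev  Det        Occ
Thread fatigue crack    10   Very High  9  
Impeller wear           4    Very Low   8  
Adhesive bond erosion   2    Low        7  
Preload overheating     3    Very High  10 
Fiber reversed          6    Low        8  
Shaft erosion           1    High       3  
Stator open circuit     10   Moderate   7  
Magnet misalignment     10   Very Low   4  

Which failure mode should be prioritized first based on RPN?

Stator open circuit

RPN = Severity × Occurrence × Detection:
  Thread fatigue crack: 10 × 9 × 1 = 90
  Impeller wear: 4 × 8 × 9 = 288
  Adhesive bond erosion: 2 × 7 × 8 = 112
  Preload overheating: 3 × 10 × 1 = 30
  Fiber reversed: 6 × 8 × 8 = 384
  Shaft erosion: 1 × 3 × 4 = 12
  Stator open circuit: 10 × 7 × 6 = 420
  Magnet misalignment: 10 × 4 × 9 = 360
Highest RPN is 420 → Stator open circuit.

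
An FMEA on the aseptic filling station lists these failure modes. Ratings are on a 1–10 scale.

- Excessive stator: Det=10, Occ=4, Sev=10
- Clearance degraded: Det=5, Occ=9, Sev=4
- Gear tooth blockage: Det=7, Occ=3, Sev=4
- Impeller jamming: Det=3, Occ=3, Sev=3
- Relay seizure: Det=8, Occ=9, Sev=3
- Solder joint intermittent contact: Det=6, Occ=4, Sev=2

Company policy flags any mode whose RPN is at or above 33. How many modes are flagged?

5

RPN = Severity × Occurrence × Detection:
  Excessive stator: 10 × 4 × 10 = 400
  Clearance degraded: 4 × 9 × 5 = 180
  Gear tooth blockage: 4 × 3 × 7 = 84
  Impeller jamming: 3 × 3 × 3 = 27
  Relay seizure: 3 × 9 × 8 = 216
  Solder joint intermittent contact: 2 × 4 × 6 = 48
Modes with RPN ≥ 33: Excessive stator (400), Clearance degraded (180), Gear tooth blockage (84), Relay seizure (216), Solder joint intermittent contact (48) → 5.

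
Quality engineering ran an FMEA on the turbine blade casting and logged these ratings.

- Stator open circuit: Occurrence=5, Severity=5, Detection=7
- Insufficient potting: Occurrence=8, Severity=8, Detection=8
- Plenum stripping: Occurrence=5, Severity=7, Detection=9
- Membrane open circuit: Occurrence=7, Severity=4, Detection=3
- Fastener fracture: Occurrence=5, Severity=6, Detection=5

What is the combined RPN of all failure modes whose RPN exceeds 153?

1002

RPN = Severity × Occurrence × Detection:
  Stator open circuit: 5 × 5 × 7 = 175
  Insufficient potting: 8 × 8 × 8 = 512
  Plenum stripping: 7 × 5 × 9 = 315
  Membrane open circuit: 4 × 7 × 3 = 84
  Fastener fracture: 6 × 5 × 5 = 150
RPN > 153: Stator open circuit (175), Insufficient potting (512), Plenum stripping (315).
Sum: 175 + 512 + 315 = 1002.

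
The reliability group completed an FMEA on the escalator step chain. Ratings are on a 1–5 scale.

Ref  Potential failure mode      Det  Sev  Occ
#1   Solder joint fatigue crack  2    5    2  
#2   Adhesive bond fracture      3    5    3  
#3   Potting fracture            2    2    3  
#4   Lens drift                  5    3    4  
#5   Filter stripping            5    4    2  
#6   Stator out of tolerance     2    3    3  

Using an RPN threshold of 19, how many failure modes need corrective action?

4

RPN = Severity × Occurrence × Detection:
  #1: 5 × 2 × 2 = 20
  #2: 5 × 3 × 3 = 45
  #3: 2 × 3 × 2 = 12
  #4: 3 × 4 × 5 = 60
  #5: 4 × 2 × 5 = 40
  #6: 3 × 3 × 2 = 18
Modes with RPN ≥ 19: #1 (20), #2 (45), #4 (60), #5 (40) → 4.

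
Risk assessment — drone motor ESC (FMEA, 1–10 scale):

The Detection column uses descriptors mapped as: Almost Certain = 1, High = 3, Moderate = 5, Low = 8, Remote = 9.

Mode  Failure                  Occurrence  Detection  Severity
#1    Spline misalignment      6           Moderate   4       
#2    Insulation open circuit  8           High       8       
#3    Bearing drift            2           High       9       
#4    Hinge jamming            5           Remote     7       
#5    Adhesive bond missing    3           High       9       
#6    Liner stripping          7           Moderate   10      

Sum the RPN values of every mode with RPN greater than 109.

977

RPN = Severity × Occurrence × Detection:
  #1: 4 × 6 × 5 = 120
  #2: 8 × 8 × 3 = 192
  #3: 9 × 2 × 3 = 54
  #4: 7 × 5 × 9 = 315
  #5: 9 × 3 × 3 = 81
  #6: 10 × 7 × 5 = 350
RPN > 109: #1 (120), #2 (192), #4 (315), #6 (350).
Sum: 120 + 192 + 315 + 350 = 977.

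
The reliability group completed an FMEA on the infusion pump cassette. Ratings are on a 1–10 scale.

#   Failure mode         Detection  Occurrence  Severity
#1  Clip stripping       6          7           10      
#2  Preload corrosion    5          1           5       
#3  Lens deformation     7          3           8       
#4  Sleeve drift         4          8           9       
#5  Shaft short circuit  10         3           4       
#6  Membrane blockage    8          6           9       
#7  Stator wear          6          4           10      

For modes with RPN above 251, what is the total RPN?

1140

RPN = Severity × Occurrence × Detection:
  #1: 10 × 7 × 6 = 420
  #2: 5 × 1 × 5 = 25
  #3: 8 × 3 × 7 = 168
  #4: 9 × 8 × 4 = 288
  #5: 4 × 3 × 10 = 120
  #6: 9 × 6 × 8 = 432
  #7: 10 × 4 × 6 = 240
RPN > 251: #1 (420), #4 (288), #6 (432).
Sum: 420 + 288 + 432 = 1140.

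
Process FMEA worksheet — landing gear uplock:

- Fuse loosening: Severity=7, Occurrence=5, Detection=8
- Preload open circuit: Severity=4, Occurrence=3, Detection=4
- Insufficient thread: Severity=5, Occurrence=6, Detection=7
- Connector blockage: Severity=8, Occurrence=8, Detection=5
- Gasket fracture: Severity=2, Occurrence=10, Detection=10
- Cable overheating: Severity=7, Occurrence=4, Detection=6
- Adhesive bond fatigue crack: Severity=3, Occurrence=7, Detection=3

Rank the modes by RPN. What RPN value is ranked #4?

200

RPN = Severity × Occurrence × Detection:
  Fuse loosening: 7 × 5 × 8 = 280
  Preload open circuit: 4 × 3 × 4 = 48
  Insufficient thread: 5 × 6 × 7 = 210
  Connector blockage: 8 × 8 × 5 = 320
  Gasket fracture: 2 × 10 × 10 = 200
  Cable overheating: 7 × 4 × 6 = 168
  Adhesive bond fatigue crack: 3 × 7 × 3 = 63
Sorted descending: 320, 280, 210, 200, 168, 63, 48.
The fourth-highest RPN is 200 (Gasket fracture).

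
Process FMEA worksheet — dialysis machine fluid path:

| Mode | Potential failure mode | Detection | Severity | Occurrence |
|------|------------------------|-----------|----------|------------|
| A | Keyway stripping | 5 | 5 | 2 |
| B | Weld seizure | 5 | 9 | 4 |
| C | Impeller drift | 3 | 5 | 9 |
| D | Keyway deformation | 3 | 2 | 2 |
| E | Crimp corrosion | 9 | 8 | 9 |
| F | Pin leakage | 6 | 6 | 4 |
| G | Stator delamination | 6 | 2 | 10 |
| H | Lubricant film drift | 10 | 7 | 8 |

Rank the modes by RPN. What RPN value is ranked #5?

135

RPN = Severity × Occurrence × Detection:
  A: 5 × 2 × 5 = 50
  B: 9 × 4 × 5 = 180
  C: 5 × 9 × 3 = 135
  D: 2 × 2 × 3 = 12
  E: 8 × 9 × 9 = 648
  F: 6 × 4 × 6 = 144
  G: 2 × 10 × 6 = 120
  H: 7 × 8 × 10 = 560
Sorted descending: 648, 560, 180, 144, 135, 120, 50, 12.
The fifth-highest RPN is 135 (C).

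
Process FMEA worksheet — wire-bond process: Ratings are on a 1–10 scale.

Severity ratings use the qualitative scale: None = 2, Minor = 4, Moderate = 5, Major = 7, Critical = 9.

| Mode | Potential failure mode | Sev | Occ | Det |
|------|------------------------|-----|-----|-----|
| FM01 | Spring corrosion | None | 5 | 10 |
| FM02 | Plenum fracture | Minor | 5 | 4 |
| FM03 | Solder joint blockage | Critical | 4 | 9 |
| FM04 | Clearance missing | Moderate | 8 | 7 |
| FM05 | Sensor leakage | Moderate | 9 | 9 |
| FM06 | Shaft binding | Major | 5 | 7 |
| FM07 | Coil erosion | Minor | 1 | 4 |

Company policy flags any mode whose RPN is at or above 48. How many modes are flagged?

6

RPN = Severity × Occurrence × Detection:
  FM01: 2 × 5 × 10 = 100
  FM02: 4 × 5 × 4 = 80
  FM03: 9 × 4 × 9 = 324
  FM04: 5 × 8 × 7 = 280
  FM05: 5 × 9 × 9 = 405
  FM06: 7 × 5 × 7 = 245
  FM07: 4 × 1 × 4 = 16
Modes with RPN ≥ 48: FM01 (100), FM02 (80), FM03 (324), FM04 (280), FM05 (405), FM06 (245) → 6.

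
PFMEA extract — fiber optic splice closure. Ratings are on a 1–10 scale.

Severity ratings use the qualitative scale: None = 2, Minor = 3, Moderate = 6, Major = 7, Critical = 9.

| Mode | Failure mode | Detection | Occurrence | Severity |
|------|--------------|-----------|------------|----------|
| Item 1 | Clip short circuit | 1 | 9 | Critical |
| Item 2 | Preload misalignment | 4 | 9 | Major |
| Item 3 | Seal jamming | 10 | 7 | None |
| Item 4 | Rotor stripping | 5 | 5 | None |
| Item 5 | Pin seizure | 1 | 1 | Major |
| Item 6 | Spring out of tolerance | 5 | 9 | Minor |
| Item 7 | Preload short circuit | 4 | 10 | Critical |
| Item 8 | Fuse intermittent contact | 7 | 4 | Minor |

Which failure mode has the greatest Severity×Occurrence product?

Criticality = Severity × Occurrence:
  Item 1: 9 × 9 = 81
  Item 2: 7 × 9 = 63
  Item 3: 2 × 7 = 14
  Item 4: 2 × 5 = 10
  Item 5: 7 × 1 = 7
  Item 6: 3 × 9 = 27
  Item 7: 9 × 10 = 90
  Item 8: 3 × 4 = 12
Highest criticality is 90 → Item 7.

Item 7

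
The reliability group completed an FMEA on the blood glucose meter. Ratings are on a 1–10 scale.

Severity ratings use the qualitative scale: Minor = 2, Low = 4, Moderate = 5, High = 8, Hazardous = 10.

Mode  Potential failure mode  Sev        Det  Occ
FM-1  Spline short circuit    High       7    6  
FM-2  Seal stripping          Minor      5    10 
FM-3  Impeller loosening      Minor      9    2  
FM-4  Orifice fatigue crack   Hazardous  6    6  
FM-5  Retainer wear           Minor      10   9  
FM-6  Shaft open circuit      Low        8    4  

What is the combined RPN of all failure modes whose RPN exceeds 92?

1104

RPN = Severity × Occurrence × Detection:
  FM-1: 8 × 6 × 7 = 336
  FM-2: 2 × 10 × 5 = 100
  FM-3: 2 × 2 × 9 = 36
  FM-4: 10 × 6 × 6 = 360
  FM-5: 2 × 9 × 10 = 180
  FM-6: 4 × 4 × 8 = 128
RPN > 92: FM-1 (336), FM-2 (100), FM-4 (360), FM-5 (180), FM-6 (128).
Sum: 336 + 100 + 360 + 180 + 128 = 1104.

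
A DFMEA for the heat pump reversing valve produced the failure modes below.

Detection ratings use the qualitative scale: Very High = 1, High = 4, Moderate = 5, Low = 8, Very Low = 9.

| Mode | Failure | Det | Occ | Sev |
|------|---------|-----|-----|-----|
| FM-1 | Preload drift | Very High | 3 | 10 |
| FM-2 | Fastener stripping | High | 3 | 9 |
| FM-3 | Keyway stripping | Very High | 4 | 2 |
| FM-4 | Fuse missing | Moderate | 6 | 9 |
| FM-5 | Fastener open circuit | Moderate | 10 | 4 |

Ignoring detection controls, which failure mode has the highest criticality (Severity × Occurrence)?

Criticality = Severity × Occurrence:
  FM-1: 10 × 3 = 30
  FM-2: 9 × 3 = 27
  FM-3: 2 × 4 = 8
  FM-4: 9 × 6 = 54
  FM-5: 4 × 10 = 40
Highest criticality is 54 → FM-4.

FM-4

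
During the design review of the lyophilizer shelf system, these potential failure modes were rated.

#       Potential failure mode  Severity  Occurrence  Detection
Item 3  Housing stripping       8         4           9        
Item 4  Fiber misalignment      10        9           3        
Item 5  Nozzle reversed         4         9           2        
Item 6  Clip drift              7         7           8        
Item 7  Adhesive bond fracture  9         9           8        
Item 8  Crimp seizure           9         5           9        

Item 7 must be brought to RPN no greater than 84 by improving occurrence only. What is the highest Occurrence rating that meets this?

Item 7: S=9, O=9, D=8 → current RPN = 648.
Fixed product = 72. Need 72 × O ≤ 84, so O ≤ 84/72 = 1.17.
Maximum integer Occurrence rating = 1 (gives RPN 72; O=2 would give 144 > 84).

1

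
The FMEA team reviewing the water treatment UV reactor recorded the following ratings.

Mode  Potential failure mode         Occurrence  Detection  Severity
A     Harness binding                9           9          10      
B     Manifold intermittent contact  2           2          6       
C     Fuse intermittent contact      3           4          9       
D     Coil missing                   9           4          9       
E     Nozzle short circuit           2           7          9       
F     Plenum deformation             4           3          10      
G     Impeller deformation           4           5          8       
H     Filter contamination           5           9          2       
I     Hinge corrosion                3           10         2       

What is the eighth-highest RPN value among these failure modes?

RPN = Severity × Occurrence × Detection:
  A: 10 × 9 × 9 = 810
  B: 6 × 2 × 2 = 24
  C: 9 × 3 × 4 = 108
  D: 9 × 9 × 4 = 324
  E: 9 × 2 × 7 = 126
  F: 10 × 4 × 3 = 120
  G: 8 × 4 × 5 = 160
  H: 2 × 5 × 9 = 90
  I: 2 × 3 × 10 = 60
Sorted descending: 810, 324, 160, 126, 120, 108, 90, 60, 24.
The eighth-highest RPN is 60 (I).

60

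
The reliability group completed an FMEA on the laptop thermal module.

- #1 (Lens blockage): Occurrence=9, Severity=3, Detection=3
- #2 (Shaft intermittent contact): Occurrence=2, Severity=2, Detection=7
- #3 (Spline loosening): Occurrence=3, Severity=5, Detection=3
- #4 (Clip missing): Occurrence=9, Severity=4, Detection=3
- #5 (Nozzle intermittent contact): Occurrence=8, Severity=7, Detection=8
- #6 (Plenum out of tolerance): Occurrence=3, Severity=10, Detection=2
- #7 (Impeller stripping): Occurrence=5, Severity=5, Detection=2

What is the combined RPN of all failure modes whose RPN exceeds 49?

747

RPN = Severity × Occurrence × Detection:
  #1: 3 × 9 × 3 = 81
  #2: 2 × 2 × 7 = 28
  #3: 5 × 3 × 3 = 45
  #4: 4 × 9 × 3 = 108
  #5: 7 × 8 × 8 = 448
  #6: 10 × 3 × 2 = 60
  #7: 5 × 5 × 2 = 50
RPN > 49: #1 (81), #4 (108), #5 (448), #6 (60), #7 (50).
Sum: 81 + 108 + 448 + 60 + 50 = 747.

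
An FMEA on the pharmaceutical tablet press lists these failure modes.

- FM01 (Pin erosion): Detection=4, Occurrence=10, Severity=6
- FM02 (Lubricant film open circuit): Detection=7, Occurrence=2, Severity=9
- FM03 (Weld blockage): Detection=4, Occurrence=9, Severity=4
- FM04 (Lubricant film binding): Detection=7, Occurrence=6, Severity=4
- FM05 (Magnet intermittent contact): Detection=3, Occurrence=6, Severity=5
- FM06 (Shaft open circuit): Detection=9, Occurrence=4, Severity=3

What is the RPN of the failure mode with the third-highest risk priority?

RPN = Severity × Occurrence × Detection:
  FM01: 6 × 10 × 4 = 240
  FM02: 9 × 2 × 7 = 126
  FM03: 4 × 9 × 4 = 144
  FM04: 4 × 6 × 7 = 168
  FM05: 5 × 6 × 3 = 90
  FM06: 3 × 4 × 9 = 108
Sorted descending: 240, 168, 144, 126, 108, 90.
The third-highest RPN is 144 (FM03).

144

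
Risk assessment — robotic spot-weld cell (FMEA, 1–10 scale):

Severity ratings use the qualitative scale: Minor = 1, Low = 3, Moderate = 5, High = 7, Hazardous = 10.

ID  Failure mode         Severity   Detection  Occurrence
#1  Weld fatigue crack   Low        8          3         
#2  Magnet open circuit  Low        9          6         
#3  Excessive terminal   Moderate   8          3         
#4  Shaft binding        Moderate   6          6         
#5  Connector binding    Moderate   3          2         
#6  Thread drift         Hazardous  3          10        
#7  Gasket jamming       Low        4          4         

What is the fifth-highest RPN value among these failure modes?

RPN = Severity × Occurrence × Detection:
  #1: 3 × 3 × 8 = 72
  #2: 3 × 6 × 9 = 162
  #3: 5 × 3 × 8 = 120
  #4: 5 × 6 × 6 = 180
  #5: 5 × 2 × 3 = 30
  #6: 10 × 10 × 3 = 300
  #7: 3 × 4 × 4 = 48
Sorted descending: 300, 180, 162, 120, 72, 48, 30.
The fifth-highest RPN is 72 (#1).

72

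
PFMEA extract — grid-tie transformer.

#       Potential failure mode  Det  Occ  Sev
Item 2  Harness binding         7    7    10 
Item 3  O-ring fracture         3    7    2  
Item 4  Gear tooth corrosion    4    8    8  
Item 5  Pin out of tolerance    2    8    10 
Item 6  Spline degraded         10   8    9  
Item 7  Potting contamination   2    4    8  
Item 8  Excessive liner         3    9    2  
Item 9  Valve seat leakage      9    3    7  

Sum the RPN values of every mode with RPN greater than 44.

1933

RPN = Severity × Occurrence × Detection:
  Item 2: 10 × 7 × 7 = 490
  Item 3: 2 × 7 × 3 = 42
  Item 4: 8 × 8 × 4 = 256
  Item 5: 10 × 8 × 2 = 160
  Item 6: 9 × 8 × 10 = 720
  Item 7: 8 × 4 × 2 = 64
  Item 8: 2 × 9 × 3 = 54
  Item 9: 7 × 3 × 9 = 189
RPN > 44: Item 2 (490), Item 4 (256), Item 5 (160), Item 6 (720), Item 7 (64), Item 8 (54), Item 9 (189).
Sum: 490 + 256 + 160 + 720 + 64 + 54 + 189 = 1933.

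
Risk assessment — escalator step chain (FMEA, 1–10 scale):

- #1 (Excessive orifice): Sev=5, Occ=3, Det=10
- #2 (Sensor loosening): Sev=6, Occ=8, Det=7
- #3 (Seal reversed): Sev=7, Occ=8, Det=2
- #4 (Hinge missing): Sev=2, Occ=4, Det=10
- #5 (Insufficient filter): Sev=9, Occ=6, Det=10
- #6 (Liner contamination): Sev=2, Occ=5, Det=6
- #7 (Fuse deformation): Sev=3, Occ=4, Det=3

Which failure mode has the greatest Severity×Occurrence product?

#3

Criticality = Severity × Occurrence:
  #1: 5 × 3 = 15
  #2: 6 × 8 = 48
  #3: 7 × 8 = 56
  #4: 2 × 4 = 8
  #5: 9 × 6 = 54
  #6: 2 × 5 = 10
  #7: 3 × 4 = 12
Highest criticality is 56 → #3.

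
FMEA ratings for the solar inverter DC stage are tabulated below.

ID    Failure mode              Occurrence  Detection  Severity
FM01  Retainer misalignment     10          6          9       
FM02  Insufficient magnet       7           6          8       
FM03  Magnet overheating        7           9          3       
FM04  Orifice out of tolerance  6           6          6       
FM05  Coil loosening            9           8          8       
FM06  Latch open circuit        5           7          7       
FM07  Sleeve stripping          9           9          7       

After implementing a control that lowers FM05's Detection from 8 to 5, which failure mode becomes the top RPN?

FM07

RPN = Severity × Occurrence × Detection:
  FM01: 9 × 10 × 6 = 540
  FM02: 8 × 7 × 6 = 336
  FM03: 3 × 7 × 9 = 189
  FM04: 6 × 6 × 6 = 216
  FM05: 8 × 9 × 8 = 576
  FM06: 7 × 5 × 7 = 245
  FM07: 7 × 9 × 9 = 567
After action: FM05 → 8 × 9 × 5 = 360.
Revised RPNs: FM07=567, FM01=540, FM05=360, FM02=336, FM06=245, FM04=216, FM03=189.
Highest is now FM07 (567).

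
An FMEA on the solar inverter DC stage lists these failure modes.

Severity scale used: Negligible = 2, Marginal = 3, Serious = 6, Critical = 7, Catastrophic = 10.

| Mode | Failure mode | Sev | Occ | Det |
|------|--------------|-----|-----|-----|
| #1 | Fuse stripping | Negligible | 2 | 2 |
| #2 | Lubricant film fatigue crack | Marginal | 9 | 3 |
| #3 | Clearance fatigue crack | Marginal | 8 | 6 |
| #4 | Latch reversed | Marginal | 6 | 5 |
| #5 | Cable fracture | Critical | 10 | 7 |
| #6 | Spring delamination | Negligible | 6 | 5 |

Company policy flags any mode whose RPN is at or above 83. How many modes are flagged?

RPN = Severity × Occurrence × Detection:
  #1: 2 × 2 × 2 = 8
  #2: 3 × 9 × 3 = 81
  #3: 3 × 8 × 6 = 144
  #4: 3 × 6 × 5 = 90
  #5: 7 × 10 × 7 = 490
  #6: 2 × 6 × 5 = 60
Modes with RPN ≥ 83: #3 (144), #4 (90), #5 (490) → 3.

3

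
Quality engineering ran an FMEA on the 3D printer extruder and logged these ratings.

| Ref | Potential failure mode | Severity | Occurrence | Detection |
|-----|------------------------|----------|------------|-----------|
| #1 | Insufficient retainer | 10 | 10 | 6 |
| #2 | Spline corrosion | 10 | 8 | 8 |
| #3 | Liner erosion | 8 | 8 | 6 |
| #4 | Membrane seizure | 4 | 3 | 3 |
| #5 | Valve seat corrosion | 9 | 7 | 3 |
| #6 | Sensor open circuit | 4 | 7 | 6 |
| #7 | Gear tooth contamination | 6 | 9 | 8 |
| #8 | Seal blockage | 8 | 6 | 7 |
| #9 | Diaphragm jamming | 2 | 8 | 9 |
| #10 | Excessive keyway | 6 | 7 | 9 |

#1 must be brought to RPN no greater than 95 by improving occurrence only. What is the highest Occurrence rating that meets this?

1

#1: S=10, O=10, D=6 → current RPN = 600.
Fixed product = 60. Need 60 × O ≤ 95, so O ≤ 95/60 = 1.58.
Maximum integer Occurrence rating = 1 (gives RPN 60; O=2 would give 120 > 95).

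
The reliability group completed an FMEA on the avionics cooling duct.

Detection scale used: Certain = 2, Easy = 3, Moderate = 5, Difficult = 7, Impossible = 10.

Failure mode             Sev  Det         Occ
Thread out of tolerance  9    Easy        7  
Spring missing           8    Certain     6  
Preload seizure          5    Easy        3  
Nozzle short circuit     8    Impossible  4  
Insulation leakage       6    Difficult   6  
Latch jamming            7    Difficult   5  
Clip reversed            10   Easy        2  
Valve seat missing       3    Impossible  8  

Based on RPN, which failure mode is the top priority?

Nozzle short circuit

RPN = Severity × Occurrence × Detection:
  Thread out of tolerance: 9 × 7 × 3 = 189
  Spring missing: 8 × 6 × 2 = 96
  Preload seizure: 5 × 3 × 3 = 45
  Nozzle short circuit: 8 × 4 × 10 = 320
  Insulation leakage: 6 × 6 × 7 = 252
  Latch jamming: 7 × 5 × 7 = 245
  Clip reversed: 10 × 2 × 3 = 60
  Valve seat missing: 3 × 8 × 10 = 240
Highest RPN is 320 → Nozzle short circuit.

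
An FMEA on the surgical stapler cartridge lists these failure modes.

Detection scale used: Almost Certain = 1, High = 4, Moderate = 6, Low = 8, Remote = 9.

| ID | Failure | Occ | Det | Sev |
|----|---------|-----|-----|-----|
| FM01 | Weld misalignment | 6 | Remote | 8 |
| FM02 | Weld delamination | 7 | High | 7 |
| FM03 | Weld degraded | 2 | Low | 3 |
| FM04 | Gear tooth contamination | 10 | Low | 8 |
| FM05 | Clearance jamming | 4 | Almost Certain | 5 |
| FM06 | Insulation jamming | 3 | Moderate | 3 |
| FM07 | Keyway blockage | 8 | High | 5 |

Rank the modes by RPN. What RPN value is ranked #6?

RPN = Severity × Occurrence × Detection:
  FM01: 8 × 6 × 9 = 432
  FM02: 7 × 7 × 4 = 196
  FM03: 3 × 2 × 8 = 48
  FM04: 8 × 10 × 8 = 640
  FM05: 5 × 4 × 1 = 20
  FM06: 3 × 3 × 6 = 54
  FM07: 5 × 8 × 4 = 160
Sorted descending: 640, 432, 196, 160, 54, 48, 20.
The sixth-highest RPN is 48 (FM03).

48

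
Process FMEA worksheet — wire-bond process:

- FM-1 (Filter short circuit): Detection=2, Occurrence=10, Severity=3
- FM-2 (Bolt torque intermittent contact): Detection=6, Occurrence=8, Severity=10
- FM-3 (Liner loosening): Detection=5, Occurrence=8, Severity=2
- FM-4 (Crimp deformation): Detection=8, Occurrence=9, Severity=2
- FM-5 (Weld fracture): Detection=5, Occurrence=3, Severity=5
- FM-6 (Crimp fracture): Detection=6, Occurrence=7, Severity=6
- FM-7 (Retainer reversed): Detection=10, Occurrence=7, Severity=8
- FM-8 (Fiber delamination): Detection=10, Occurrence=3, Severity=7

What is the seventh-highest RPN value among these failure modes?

75

RPN = Severity × Occurrence × Detection:
  FM-1: 3 × 10 × 2 = 60
  FM-2: 10 × 8 × 6 = 480
  FM-3: 2 × 8 × 5 = 80
  FM-4: 2 × 9 × 8 = 144
  FM-5: 5 × 3 × 5 = 75
  FM-6: 6 × 7 × 6 = 252
  FM-7: 8 × 7 × 10 = 560
  FM-8: 7 × 3 × 10 = 210
Sorted descending: 560, 480, 252, 210, 144, 80, 75, 60.
The seventh-highest RPN is 75 (FM-5).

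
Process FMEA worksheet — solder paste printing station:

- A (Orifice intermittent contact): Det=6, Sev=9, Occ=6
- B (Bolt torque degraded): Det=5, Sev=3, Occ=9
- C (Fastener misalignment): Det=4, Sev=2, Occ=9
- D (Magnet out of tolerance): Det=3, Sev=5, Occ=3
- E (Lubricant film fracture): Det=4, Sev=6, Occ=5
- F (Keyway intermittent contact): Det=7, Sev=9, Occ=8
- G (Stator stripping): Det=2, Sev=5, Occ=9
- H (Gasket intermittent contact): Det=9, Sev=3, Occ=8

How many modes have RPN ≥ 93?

5

RPN = Severity × Occurrence × Detection:
  A: 9 × 6 × 6 = 324
  B: 3 × 9 × 5 = 135
  C: 2 × 9 × 4 = 72
  D: 5 × 3 × 3 = 45
  E: 6 × 5 × 4 = 120
  F: 9 × 8 × 7 = 504
  G: 5 × 9 × 2 = 90
  H: 3 × 8 × 9 = 216
Modes with RPN ≥ 93: A (324), B (135), E (120), F (504), H (216) → 5.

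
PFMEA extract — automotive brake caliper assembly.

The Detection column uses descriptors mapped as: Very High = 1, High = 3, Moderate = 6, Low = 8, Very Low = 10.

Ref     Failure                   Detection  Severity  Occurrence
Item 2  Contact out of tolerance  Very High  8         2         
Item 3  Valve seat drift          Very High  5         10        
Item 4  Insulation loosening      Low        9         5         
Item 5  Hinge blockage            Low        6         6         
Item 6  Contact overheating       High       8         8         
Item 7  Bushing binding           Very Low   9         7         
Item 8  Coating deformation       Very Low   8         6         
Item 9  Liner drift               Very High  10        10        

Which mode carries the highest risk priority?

Item 7

RPN = Severity × Occurrence × Detection:
  Item 2: 8 × 2 × 1 = 16
  Item 3: 5 × 10 × 1 = 50
  Item 4: 9 × 5 × 8 = 360
  Item 5: 6 × 6 × 8 = 288
  Item 6: 8 × 8 × 3 = 192
  Item 7: 9 × 7 × 10 = 630
  Item 8: 8 × 6 × 10 = 480
  Item 9: 10 × 10 × 1 = 100
Highest RPN is 630 → Item 7.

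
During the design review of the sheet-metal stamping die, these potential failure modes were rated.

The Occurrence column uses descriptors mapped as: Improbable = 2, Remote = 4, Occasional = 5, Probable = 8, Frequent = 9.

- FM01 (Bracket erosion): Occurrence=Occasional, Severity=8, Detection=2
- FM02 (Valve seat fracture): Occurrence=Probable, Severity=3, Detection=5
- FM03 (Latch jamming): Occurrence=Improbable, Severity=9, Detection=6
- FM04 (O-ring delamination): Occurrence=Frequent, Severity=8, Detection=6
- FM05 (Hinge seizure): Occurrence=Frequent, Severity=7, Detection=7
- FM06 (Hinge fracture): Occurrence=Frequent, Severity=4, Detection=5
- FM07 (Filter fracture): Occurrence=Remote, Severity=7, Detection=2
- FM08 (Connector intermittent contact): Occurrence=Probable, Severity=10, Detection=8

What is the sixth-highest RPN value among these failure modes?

108

RPN = Severity × Occurrence × Detection:
  FM01: 8 × 5 × 2 = 80
  FM02: 3 × 8 × 5 = 120
  FM03: 9 × 2 × 6 = 108
  FM04: 8 × 9 × 6 = 432
  FM05: 7 × 9 × 7 = 441
  FM06: 4 × 9 × 5 = 180
  FM07: 7 × 4 × 2 = 56
  FM08: 10 × 8 × 8 = 640
Sorted descending: 640, 441, 432, 180, 120, 108, 80, 56.
The sixth-highest RPN is 108 (FM03).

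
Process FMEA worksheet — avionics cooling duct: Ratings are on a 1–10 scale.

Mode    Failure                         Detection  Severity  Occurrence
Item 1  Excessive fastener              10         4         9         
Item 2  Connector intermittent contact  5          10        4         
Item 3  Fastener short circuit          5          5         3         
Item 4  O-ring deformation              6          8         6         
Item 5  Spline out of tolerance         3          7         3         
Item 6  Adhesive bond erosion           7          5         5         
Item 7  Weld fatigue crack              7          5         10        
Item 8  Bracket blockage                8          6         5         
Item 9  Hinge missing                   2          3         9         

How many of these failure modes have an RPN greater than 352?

RPN = Severity × Occurrence × Detection:
  Item 1: 4 × 9 × 10 = 360
  Item 2: 10 × 4 × 5 = 200
  Item 3: 5 × 3 × 5 = 75
  Item 4: 8 × 6 × 6 = 288
  Item 5: 7 × 3 × 3 = 63
  Item 6: 5 × 5 × 7 = 175
  Item 7: 5 × 10 × 7 = 350
  Item 8: 6 × 5 × 8 = 240
  Item 9: 3 × 9 × 2 = 54
Modes with RPN > 352: Item 1 (360) → 1.

1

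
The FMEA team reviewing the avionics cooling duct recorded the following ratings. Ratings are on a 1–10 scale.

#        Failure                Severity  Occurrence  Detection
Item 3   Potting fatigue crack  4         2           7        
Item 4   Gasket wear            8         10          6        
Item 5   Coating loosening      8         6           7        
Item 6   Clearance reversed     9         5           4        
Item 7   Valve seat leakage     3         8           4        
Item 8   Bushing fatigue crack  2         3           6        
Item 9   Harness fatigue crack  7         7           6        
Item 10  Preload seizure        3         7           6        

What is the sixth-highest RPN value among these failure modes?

96

RPN = Severity × Occurrence × Detection:
  Item 3: 4 × 2 × 7 = 56
  Item 4: 8 × 10 × 6 = 480
  Item 5: 8 × 6 × 7 = 336
  Item 6: 9 × 5 × 4 = 180
  Item 7: 3 × 8 × 4 = 96
  Item 8: 2 × 3 × 6 = 36
  Item 9: 7 × 7 × 6 = 294
  Item 10: 3 × 7 × 6 = 126
Sorted descending: 480, 336, 294, 180, 126, 96, 56, 36.
The sixth-highest RPN is 96 (Item 7).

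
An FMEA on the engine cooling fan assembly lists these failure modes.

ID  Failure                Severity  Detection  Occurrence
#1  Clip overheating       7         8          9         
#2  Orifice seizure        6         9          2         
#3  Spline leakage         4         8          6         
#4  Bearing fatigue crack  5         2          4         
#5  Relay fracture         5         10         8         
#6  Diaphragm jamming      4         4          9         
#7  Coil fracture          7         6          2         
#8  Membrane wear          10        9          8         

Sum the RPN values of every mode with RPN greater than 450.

RPN = Severity × Occurrence × Detection:
  #1: 7 × 9 × 8 = 504
  #2: 6 × 2 × 9 = 108
  #3: 4 × 6 × 8 = 192
  #4: 5 × 4 × 2 = 40
  #5: 5 × 8 × 10 = 400
  #6: 4 × 9 × 4 = 144
  #7: 7 × 2 × 6 = 84
  #8: 10 × 8 × 9 = 720
RPN > 450: #1 (504), #8 (720).
Sum: 504 + 720 = 1224.

1224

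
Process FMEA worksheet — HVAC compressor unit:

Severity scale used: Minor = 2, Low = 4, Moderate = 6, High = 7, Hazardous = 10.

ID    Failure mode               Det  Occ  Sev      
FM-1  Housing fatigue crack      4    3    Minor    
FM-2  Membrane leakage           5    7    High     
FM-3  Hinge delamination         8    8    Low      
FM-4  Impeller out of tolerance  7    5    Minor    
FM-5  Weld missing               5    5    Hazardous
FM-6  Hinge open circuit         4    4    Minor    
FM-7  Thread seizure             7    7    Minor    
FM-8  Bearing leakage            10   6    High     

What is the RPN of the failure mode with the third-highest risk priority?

250

RPN = Severity × Occurrence × Detection:
  FM-1: 2 × 3 × 4 = 24
  FM-2: 7 × 7 × 5 = 245
  FM-3: 4 × 8 × 8 = 256
  FM-4: 2 × 5 × 7 = 70
  FM-5: 10 × 5 × 5 = 250
  FM-6: 2 × 4 × 4 = 32
  FM-7: 2 × 7 × 7 = 98
  FM-8: 7 × 6 × 10 = 420
Sorted descending: 420, 256, 250, 245, 98, 70, 32, 24.
The third-highest RPN is 250 (FM-5).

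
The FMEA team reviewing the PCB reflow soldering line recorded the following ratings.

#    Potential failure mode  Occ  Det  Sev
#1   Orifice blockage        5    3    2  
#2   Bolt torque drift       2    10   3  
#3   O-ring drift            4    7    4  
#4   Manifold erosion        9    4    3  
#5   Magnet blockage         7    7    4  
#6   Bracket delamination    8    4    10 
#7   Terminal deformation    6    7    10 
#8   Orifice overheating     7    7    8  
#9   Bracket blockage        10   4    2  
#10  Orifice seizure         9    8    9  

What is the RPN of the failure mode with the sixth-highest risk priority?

112

RPN = Severity × Occurrence × Detection:
  #1: 2 × 5 × 3 = 30
  #2: 3 × 2 × 10 = 60
  #3: 4 × 4 × 7 = 112
  #4: 3 × 9 × 4 = 108
  #5: 4 × 7 × 7 = 196
  #6: 10 × 8 × 4 = 320
  #7: 10 × 6 × 7 = 420
  #8: 8 × 7 × 7 = 392
  #9: 2 × 10 × 4 = 80
  #10: 9 × 9 × 8 = 648
Sorted descending: 648, 420, 392, 320, 196, 112, 108, 80, 60, 30.
The sixth-highest RPN is 112 (#3).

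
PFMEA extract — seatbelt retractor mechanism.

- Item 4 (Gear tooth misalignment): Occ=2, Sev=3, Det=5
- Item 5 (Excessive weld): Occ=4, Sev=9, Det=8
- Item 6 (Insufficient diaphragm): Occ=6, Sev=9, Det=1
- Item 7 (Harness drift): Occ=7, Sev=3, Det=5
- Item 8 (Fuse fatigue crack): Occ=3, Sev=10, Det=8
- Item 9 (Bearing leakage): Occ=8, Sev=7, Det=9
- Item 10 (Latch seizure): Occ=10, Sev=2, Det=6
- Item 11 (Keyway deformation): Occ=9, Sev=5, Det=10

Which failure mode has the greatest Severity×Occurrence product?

Criticality = Severity × Occurrence:
  Item 4: 3 × 2 = 6
  Item 5: 9 × 4 = 36
  Item 6: 9 × 6 = 54
  Item 7: 3 × 7 = 21
  Item 8: 10 × 3 = 30
  Item 9: 7 × 8 = 56
  Item 10: 2 × 10 = 20
  Item 11: 5 × 9 = 45
Highest criticality is 56 → Item 9.

Item 9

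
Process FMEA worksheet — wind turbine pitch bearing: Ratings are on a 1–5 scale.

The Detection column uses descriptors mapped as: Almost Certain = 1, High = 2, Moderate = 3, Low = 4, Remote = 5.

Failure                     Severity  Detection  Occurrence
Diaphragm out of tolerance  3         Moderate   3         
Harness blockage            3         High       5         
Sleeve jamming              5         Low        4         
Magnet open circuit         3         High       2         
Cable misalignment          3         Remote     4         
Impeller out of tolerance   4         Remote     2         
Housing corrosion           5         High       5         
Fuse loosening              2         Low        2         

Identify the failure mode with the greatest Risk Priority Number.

RPN = Severity × Occurrence × Detection:
  Diaphragm out of tolerance: 3 × 3 × 3 = 27
  Harness blockage: 3 × 5 × 2 = 30
  Sleeve jamming: 5 × 4 × 4 = 80
  Magnet open circuit: 3 × 2 × 2 = 12
  Cable misalignment: 3 × 4 × 5 = 60
  Impeller out of tolerance: 4 × 2 × 5 = 40
  Housing corrosion: 5 × 5 × 2 = 50
  Fuse loosening: 2 × 2 × 4 = 16
Highest RPN is 80 → Sleeve jamming.

Sleeve jamming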